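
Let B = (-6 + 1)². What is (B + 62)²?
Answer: 7569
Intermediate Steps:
B = 25 (B = (-5)² = 25)
(B + 62)² = (25 + 62)² = 87² = 7569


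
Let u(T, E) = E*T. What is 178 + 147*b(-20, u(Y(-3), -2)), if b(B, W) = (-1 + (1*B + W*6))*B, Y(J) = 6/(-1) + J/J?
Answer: -114482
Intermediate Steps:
Y(J) = -5 (Y(J) = 6*(-1) + 1 = -6 + 1 = -5)
b(B, W) = B*(-1 + B + 6*W) (b(B, W) = (-1 + (B + 6*W))*B = (-1 + B + 6*W)*B = B*(-1 + B + 6*W))
178 + 147*b(-20, u(Y(-3), -2)) = 178 + 147*(-20*(-1 - 20 + 6*(-2*(-5)))) = 178 + 147*(-20*(-1 - 20 + 6*10)) = 178 + 147*(-20*(-1 - 20 + 60)) = 178 + 147*(-20*39) = 178 + 147*(-780) = 178 - 114660 = -114482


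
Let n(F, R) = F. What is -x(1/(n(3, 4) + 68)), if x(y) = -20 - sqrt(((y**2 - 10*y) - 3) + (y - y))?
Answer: 20 + 2*I*sqrt(3958)/71 ≈ 20.0 + 1.7722*I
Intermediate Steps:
x(y) = -20 - sqrt(-3 + y**2 - 10*y) (x(y) = -20 - sqrt((-3 + y**2 - 10*y) + 0) = -20 - sqrt(-3 + y**2 - 10*y))
-x(1/(n(3, 4) + 68)) = -(-20 - sqrt(-3 + (1/(3 + 68))**2 - 10/(3 + 68))) = -(-20 - sqrt(-3 + (1/71)**2 - 10/71)) = -(-20 - sqrt(-3 + (1/71)**2 - 10*1/71)) = -(-20 - sqrt(-3 + 1/5041 - 10/71)) = -(-20 - sqrt(-15832/5041)) = -(-20 - 2*I*sqrt(3958)/71) = 20 + 2*I*sqrt(3958)/71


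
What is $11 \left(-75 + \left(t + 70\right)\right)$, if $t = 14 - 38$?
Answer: $-319$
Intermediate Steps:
$t = -24$
$11 \left(-75 + \left(t + 70\right)\right) = 11 \left(-75 + \left(-24 + 70\right)\right) = 11 \left(-75 + 46\right) = 11 \left(-29\right) = -319$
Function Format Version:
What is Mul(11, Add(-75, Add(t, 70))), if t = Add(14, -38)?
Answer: -319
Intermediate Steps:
t = -24
Mul(11, Add(-75, Add(t, 70))) = Mul(11, Add(-75, Add(-24, 70))) = Mul(11, Add(-75, 46)) = Mul(11, -29) = -319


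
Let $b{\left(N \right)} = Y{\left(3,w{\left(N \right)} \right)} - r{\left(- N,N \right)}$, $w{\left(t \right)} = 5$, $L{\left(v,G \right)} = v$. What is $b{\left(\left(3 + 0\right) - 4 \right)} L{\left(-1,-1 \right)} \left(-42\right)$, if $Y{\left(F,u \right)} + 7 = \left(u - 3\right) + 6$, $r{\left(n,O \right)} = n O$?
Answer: $84$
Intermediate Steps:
$r{\left(n,O \right)} = O n$
$Y{\left(F,u \right)} = -4 + u$ ($Y{\left(F,u \right)} = -7 + \left(\left(u - 3\right) + 6\right) = -7 + \left(\left(-3 + u\right) + 6\right) = -7 + \left(3 + u\right) = -4 + u$)
$b{\left(N \right)} = 1 + N^{2}$ ($b{\left(N \right)} = \left(-4 + 5\right) - N \left(- N\right) = 1 - - N^{2} = 1 + N^{2}$)
$b{\left(\left(3 + 0\right) - 4 \right)} L{\left(-1,-1 \right)} \left(-42\right) = \left(1 + \left(\left(3 + 0\right) - 4\right)^{2}\right) \left(-1\right) \left(-42\right) = \left(1 + \left(3 - 4\right)^{2}\right) \left(-1\right) \left(-42\right) = \left(1 + \left(-1\right)^{2}\right) \left(-1\right) \left(-42\right) = \left(1 + 1\right) \left(-1\right) \left(-42\right) = 2 \left(-1\right) \left(-42\right) = \left(-2\right) \left(-42\right) = 84$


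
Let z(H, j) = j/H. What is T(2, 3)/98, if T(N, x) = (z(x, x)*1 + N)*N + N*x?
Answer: 6/49 ≈ 0.12245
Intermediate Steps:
T(N, x) = N*x + N*(1 + N) (T(N, x) = ((x/x)*1 + N)*N + N*x = (1*1 + N)*N + N*x = (1 + N)*N + N*x = N*(1 + N) + N*x = N*x + N*(1 + N))
T(2, 3)/98 = (2*(1 + 2 + 3))/98 = (2*6)/98 = (1/98)*12 = 6/49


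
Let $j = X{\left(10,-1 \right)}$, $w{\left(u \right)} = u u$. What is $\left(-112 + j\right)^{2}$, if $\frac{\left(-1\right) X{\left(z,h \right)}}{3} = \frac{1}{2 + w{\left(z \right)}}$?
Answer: $\frac{14508481}{1156} \approx 12551.0$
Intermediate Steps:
$w{\left(u \right)} = u^{2}$
$X{\left(z,h \right)} = - \frac{3}{2 + z^{2}}$
$j = - \frac{1}{34}$ ($j = - \frac{3}{2 + 10^{2}} = - \frac{3}{2 + 100} = - \frac{3}{102} = \left(-3\right) \frac{1}{102} = - \frac{1}{34} \approx -0.029412$)
$\left(-112 + j\right)^{2} = \left(-112 - \frac{1}{34}\right)^{2} = \left(- \frac{3809}{34}\right)^{2} = \frac{14508481}{1156}$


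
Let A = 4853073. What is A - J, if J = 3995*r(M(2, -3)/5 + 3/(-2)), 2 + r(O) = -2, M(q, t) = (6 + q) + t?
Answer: 4869053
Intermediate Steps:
M(q, t) = 6 + q + t
r(O) = -4 (r(O) = -2 - 2 = -4)
J = -15980 (J = 3995*(-4) = -15980)
A - J = 4853073 - 1*(-15980) = 4853073 + 15980 = 4869053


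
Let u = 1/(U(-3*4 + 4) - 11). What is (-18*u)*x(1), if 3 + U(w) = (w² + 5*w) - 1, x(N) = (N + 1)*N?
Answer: -4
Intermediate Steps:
x(N) = N*(1 + N) (x(N) = (1 + N)*N = N*(1 + N))
U(w) = -4 + w² + 5*w (U(w) = -3 + ((w² + 5*w) - 1) = -3 + (-1 + w² + 5*w) = -4 + w² + 5*w)
u = ⅑ (u = 1/((-4 + (-3*4 + 4)² + 5*(-3*4 + 4)) - 11) = 1/((-4 + (-12 + 4)² + 5*(-12 + 4)) - 11) = 1/((-4 + (-8)² + 5*(-8)) - 11) = 1/((-4 + 64 - 40) - 11) = 1/(20 - 11) = 1/9 = ⅑ ≈ 0.11111)
(-18*u)*x(1) = (-18*⅑)*(1*(1 + 1)) = -2*2 = -4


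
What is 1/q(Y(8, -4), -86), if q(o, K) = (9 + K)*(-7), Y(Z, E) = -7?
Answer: 1/539 ≈ 0.0018553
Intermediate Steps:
q(o, K) = -63 - 7*K
1/q(Y(8, -4), -86) = 1/(-63 - 7*(-86)) = 1/(-63 + 602) = 1/539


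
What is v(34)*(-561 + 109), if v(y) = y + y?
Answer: -30736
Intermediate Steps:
v(y) = 2*y
v(34)*(-561 + 109) = (2*34)*(-561 + 109) = 68*(-452) = -30736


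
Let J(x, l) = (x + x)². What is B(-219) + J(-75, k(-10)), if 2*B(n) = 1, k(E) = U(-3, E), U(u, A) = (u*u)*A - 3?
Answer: 45001/2 ≈ 22501.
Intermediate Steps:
U(u, A) = -3 + A*u² (U(u, A) = u²*A - 3 = A*u² - 3 = -3 + A*u²)
k(E) = -3 + 9*E (k(E) = -3 + E*(-3)² = -3 + E*9 = -3 + 9*E)
B(n) = ½ (B(n) = (½)*1 = ½)
J(x, l) = 4*x² (J(x, l) = (2*x)² = 4*x²)
B(-219) + J(-75, k(-10)) = ½ + 4*(-75)² = ½ + 4*5625 = ½ + 22500 = 45001/2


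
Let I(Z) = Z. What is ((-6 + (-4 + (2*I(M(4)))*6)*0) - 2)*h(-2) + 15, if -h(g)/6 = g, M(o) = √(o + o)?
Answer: -81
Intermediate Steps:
M(o) = √2*√o (M(o) = √(2*o) = √2*√o)
h(g) = -6*g
((-6 + (-4 + (2*I(M(4)))*6)*0) - 2)*h(-2) + 15 = ((-6 + (-4 + (2*(√2*√4))*6)*0) - 2)*(-6*(-2)) + 15 = ((-6 + (-4 + (2*(√2*2))*6)*0) - 2)*12 + 15 = ((-6 + (-4 + (2*(2*√2))*6)*0) - 2)*12 + 15 = ((-6 + (-4 + (4*√2)*6)*0) - 2)*12 + 15 = ((-6 + (-4 + 24*√2)*0) - 2)*12 + 15 = ((-6 + 0) - 2)*12 + 15 = (-6 - 2)*12 + 15 = -8*12 + 15 = -96 + 15 = -81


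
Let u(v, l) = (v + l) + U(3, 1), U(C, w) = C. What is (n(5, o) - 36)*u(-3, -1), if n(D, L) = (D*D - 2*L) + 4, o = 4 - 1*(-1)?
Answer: 17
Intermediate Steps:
o = 5 (o = 4 + 1 = 5)
u(v, l) = 3 + l + v (u(v, l) = (v + l) + 3 = (l + v) + 3 = 3 + l + v)
n(D, L) = 4 + D² - 2*L (n(D, L) = (D² - 2*L) + 4 = 4 + D² - 2*L)
(n(5, o) - 36)*u(-3, -1) = ((4 + 5² - 2*5) - 36)*(3 - 1 - 3) = ((4 + 25 - 10) - 36)*(-1) = (19 - 36)*(-1) = -17*(-1) = 17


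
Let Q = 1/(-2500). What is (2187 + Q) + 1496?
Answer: 9207499/2500 ≈ 3683.0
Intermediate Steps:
Q = -1/2500 ≈ -0.00040000
(2187 + Q) + 1496 = (2187 - 1/2500) + 1496 = 5467499/2500 + 1496 = 9207499/2500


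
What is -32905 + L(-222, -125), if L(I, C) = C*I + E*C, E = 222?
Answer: -32905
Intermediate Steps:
L(I, C) = 222*C + C*I (L(I, C) = C*I + 222*C = 222*C + C*I)
-32905 + L(-222, -125) = -32905 - 125*(222 - 222) = -32905 - 125*0 = -32905 + 0 = -32905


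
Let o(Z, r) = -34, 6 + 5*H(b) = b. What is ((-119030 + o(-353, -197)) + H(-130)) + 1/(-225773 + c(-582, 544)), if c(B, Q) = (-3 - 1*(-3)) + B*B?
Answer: -67257350651/564755 ≈ -1.1909e+5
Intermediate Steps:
H(b) = -6/5 + b/5
c(B, Q) = B² (c(B, Q) = (-3 + 3) + B² = 0 + B² = B²)
((-119030 + o(-353, -197)) + H(-130)) + 1/(-225773 + c(-582, 544)) = ((-119030 - 34) + (-6/5 + (⅕)*(-130))) + 1/(-225773 + (-582)²) = (-119064 + (-6/5 - 26)) + 1/(-225773 + 338724) = (-119064 - 136/5) + 1/112951 = -595456/5 + 1/112951 = -67257350651/564755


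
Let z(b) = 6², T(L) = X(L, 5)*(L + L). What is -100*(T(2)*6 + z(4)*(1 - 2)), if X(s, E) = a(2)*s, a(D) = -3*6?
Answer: 90000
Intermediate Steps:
a(D) = -18
X(s, E) = -18*s
T(L) = -36*L² (T(L) = (-18*L)*(L + L) = (-18*L)*(2*L) = -36*L²)
z(b) = 36
-100*(T(2)*6 + z(4)*(1 - 2)) = -100*(-36*2²*6 + 36*(1 - 2)) = -100*(-36*4*6 + 36*(-1)) = -100*(-144*6 - 36) = -100*(-864 - 36) = -100*(-900) = 90000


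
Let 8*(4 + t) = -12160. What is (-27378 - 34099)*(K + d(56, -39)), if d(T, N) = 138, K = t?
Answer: 85207122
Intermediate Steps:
t = -1524 (t = -4 + (⅛)*(-12160) = -4 - 1520 = -1524)
K = -1524
(-27378 - 34099)*(K + d(56, -39)) = (-27378 - 34099)*(-1524 + 138) = -61477*(-1386) = 85207122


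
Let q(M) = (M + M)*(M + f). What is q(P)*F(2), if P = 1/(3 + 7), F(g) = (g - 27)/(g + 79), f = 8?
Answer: -½ ≈ -0.50000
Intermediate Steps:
F(g) = (-27 + g)/(79 + g)
P = ⅒ (P = 1/10 = ⅒ ≈ 0.10000)
q(M) = 2*M*(8 + M) (q(M) = (M + M)*(M + 8) = (2*M)*(8 + M) = 2*M*(8 + M))
q(P)*F(2) = (2*(⅒)*(8 + ⅒))*((-27 + 2)/(79 + 2)) = (2*(⅒)*(81/10))*(-25/81) = 81*((1/81)*(-25))/50 = (81/50)*(-25/81) = -½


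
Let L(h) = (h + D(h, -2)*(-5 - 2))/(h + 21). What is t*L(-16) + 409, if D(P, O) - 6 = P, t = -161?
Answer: -6649/5 ≈ -1329.8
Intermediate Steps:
D(P, O) = 6 + P
L(h) = (-42 - 6*h)/(21 + h) (L(h) = (h + (6 + h)*(-5 - 2))/(h + 21) = (h + (6 + h)*(-7))/(21 + h) = (h + (-42 - 7*h))/(21 + h) = (-42 - 6*h)/(21 + h))
t*L(-16) + 409 = -966*(-7 - 1*(-16))/(21 - 16) + 409 = -966*(-7 + 16)/5 + 409 = -966*9/5 + 409 = -161*54/5 + 409 = -8694/5 + 409 = -6649/5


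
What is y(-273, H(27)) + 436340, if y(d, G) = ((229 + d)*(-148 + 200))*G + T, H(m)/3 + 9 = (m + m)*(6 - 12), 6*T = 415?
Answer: 16332727/6 ≈ 2.7221e+6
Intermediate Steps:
T = 415/6 (T = (⅙)*415 = 415/6 ≈ 69.167)
H(m) = -27 - 36*m (H(m) = -27 + 3*((m + m)*(6 - 12)) = -27 + 3*((2*m)*(-6)) = -27 + 3*(-12*m) = -27 - 36*m)
y(d, G) = 415/6 + G*(11908 + 52*d) (y(d, G) = ((229 + d)*(-148 + 200))*G + 415/6 = ((229 + d)*52)*G + 415/6 = (11908 + 52*d)*G + 415/6 = G*(11908 + 52*d) + 415/6 = 415/6 + G*(11908 + 52*d))
y(-273, H(27)) + 436340 = (415/6 + 11908*(-27 - 36*27) + 52*(-27 - 36*27)*(-273)) + 436340 = (415/6 + 11908*(-27 - 972) + 52*(-27 - 972)*(-273)) + 436340 = (415/6 + 11908*(-999) + 52*(-999)*(-273)) + 436340 = (415/6 - 11896092 + 14181804) + 436340 = 13714687/6 + 436340 = 16332727/6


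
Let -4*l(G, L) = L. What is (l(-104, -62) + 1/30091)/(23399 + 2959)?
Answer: 310941/528759052 ≈ 0.00058806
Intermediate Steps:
l(G, L) = -L/4
(l(-104, -62) + 1/30091)/(23399 + 2959) = (-¼*(-62) + 1/30091)/(23399 + 2959) = (31/2 + 1/30091)/26358 = (932823/60182)*(1/26358) = 310941/528759052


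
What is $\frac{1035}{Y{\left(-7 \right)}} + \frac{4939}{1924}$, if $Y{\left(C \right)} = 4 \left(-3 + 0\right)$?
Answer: $- \frac{80503}{962} \approx -83.683$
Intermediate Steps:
$Y{\left(C \right)} = -12$ ($Y{\left(C \right)} = 4 \left(-3\right) = -12$)
$\frac{1035}{Y{\left(-7 \right)}} + \frac{4939}{1924} = \frac{1035}{-12} + \frac{4939}{1924} = 1035 \left(- \frac{1}{12}\right) + 4939 \cdot \frac{1}{1924} = - \frac{345}{4} + \frac{4939}{1924} = - \frac{80503}{962}$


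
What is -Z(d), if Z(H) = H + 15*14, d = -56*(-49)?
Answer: -2954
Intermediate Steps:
d = 2744
Z(H) = 210 + H (Z(H) = H + 210 = 210 + H)
-Z(d) = -(210 + 2744) = -1*2954 = -2954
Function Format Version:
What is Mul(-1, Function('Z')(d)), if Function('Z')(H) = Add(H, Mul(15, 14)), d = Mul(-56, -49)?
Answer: -2954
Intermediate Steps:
d = 2744
Function('Z')(H) = Add(210, H) (Function('Z')(H) = Add(H, 210) = Add(210, H))
Mul(-1, Function('Z')(d)) = Mul(-1, Add(210, 2744)) = Mul(-1, 2954) = -2954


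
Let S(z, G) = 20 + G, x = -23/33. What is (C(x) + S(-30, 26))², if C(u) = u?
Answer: 2235025/1089 ≈ 2052.4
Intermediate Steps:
x = -23/33 (x = -23*1/33 = -23/33 ≈ -0.69697)
(C(x) + S(-30, 26))² = (-23/33 + (20 + 26))² = (-23/33 + 46)² = (1495/33)² = 2235025/1089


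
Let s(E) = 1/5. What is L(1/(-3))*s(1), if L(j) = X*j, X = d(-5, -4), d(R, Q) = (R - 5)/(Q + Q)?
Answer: -1/12 ≈ -0.083333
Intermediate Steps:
d(R, Q) = (-5 + R)/(2*Q) (d(R, Q) = (-5 + R)/((2*Q)) = (-5 + R)*(1/(2*Q)) = (-5 + R)/(2*Q))
X = 5/4 (X = (½)*(-5 - 5)/(-4) = (½)*(-¼)*(-10) = 5/4 ≈ 1.2500)
s(E) = ⅕
L(j) = 5*j/4
L(1/(-3))*s(1) = ((5/4)/(-3))*(⅕) = ((5/4)*(-⅓))*(⅕) = -5/12*⅕ = -1/12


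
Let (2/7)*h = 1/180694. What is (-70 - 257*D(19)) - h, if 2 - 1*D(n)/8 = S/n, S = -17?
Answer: -41346401213/6866372 ≈ -6021.6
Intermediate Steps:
h = 7/361388 (h = (7/2)/180694 = (7/2)*(1/180694) = 7/361388 ≈ 1.9370e-5)
D(n) = 16 + 136/n (D(n) = 16 - (-136)/n = 16 + 136/n)
(-70 - 257*D(19)) - h = (-70 - 257*(16 + 136/19)) - 1*7/361388 = (-70 - 257*(16 + 136*(1/19))) - 7/361388 = (-70 - 257*(16 + 136/19)) - 7/361388 = (-70 - 257*440/19) - 7/361388 = (-70 - 113080/19) - 7/361388 = -114410/19 - 7/361388 = -41346401213/6866372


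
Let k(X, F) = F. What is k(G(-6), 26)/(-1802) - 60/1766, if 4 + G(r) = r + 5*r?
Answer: -38509/795583 ≈ -0.048404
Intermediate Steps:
G(r) = -4 + 6*r (G(r) = -4 + (r + 5*r) = -4 + 6*r)
k(G(-6), 26)/(-1802) - 60/1766 = 26/(-1802) - 60/1766 = 26*(-1/1802) - 60*1/1766 = -13/901 - 30/883 = -38509/795583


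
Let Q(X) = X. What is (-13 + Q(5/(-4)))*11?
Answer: -627/4 ≈ -156.75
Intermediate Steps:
(-13 + Q(5/(-4)))*11 = (-13 + 5/(-4))*11 = (-13 + 5*(-1/4))*11 = (-13 - 5/4)*11 = -57/4*11 = -627/4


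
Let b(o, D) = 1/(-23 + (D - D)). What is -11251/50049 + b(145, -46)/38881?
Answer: -10061403062/44756968887 ≈ -0.22480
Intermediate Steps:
b(o, D) = -1/23 (b(o, D) = 1/(-23 + 0) = 1/(-23) = -1/23)
-11251/50049 + b(145, -46)/38881 = -11251/50049 - 1/23/38881 = -11251*1/50049 - 1/23*1/38881 = -11251/50049 - 1/894263 = -10061403062/44756968887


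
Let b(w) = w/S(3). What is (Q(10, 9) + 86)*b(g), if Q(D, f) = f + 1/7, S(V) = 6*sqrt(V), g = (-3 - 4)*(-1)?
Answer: 37*sqrt(3) ≈ 64.086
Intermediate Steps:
g = 7 (g = -7*(-1) = 7)
b(w) = w*sqrt(3)/18 (b(w) = w/((6*sqrt(3))) = w*(sqrt(3)/18) = w*sqrt(3)/18)
Q(D, f) = 1/7 + f (Q(D, f) = f + 1/7 = 1/7 + f)
(Q(10, 9) + 86)*b(g) = ((1/7 + 9) + 86)*((1/18)*7*sqrt(3)) = (64/7 + 86)*(7*sqrt(3)/18) = 666*(7*sqrt(3)/18)/7 = 37*sqrt(3)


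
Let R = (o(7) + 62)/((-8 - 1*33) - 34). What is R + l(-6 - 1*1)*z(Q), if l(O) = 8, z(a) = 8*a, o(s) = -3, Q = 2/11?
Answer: 8951/825 ≈ 10.850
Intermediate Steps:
Q = 2/11 (Q = 2*(1/11) = 2/11 ≈ 0.18182)
R = -59/75 (R = (-3 + 62)/((-8 - 1*33) - 34) = 59/((-8 - 33) - 34) = 59/(-41 - 34) = 59/(-75) = 59*(-1/75) = -59/75 ≈ -0.78667)
R + l(-6 - 1*1)*z(Q) = -59/75 + 8*(8*(2/11)) = -59/75 + 8*(16/11) = -59/75 + 128/11 = 8951/825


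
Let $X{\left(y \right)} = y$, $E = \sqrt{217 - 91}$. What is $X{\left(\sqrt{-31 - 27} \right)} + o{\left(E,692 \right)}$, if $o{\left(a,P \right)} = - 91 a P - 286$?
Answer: $-286 - 188916 \sqrt{14} + i \sqrt{58} \approx -7.0715 \cdot 10^{5} + 7.6158 i$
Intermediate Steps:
$E = 3 \sqrt{14}$ ($E = \sqrt{126} = 3 \sqrt{14} \approx 11.225$)
$o{\left(a,P \right)} = -286 - 91 P a$ ($o{\left(a,P \right)} = - 91 P a - 286 = -286 - 91 P a$)
$X{\left(\sqrt{-31 - 27} \right)} + o{\left(E,692 \right)} = \sqrt{-31 - 27} - \left(286 + 62972 \cdot 3 \sqrt{14}\right) = \sqrt{-58} - \left(286 + 188916 \sqrt{14}\right) = i \sqrt{58} - \left(286 + 188916 \sqrt{14}\right) = -286 - 188916 \sqrt{14} + i \sqrt{58}$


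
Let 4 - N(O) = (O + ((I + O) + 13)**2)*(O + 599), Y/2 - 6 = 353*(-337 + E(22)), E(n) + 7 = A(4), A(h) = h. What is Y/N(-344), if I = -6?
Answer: 240028/28872371 ≈ 0.0083134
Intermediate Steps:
E(n) = -3 (E(n) = -7 + 4 = -3)
Y = -240028 (Y = 12 + 2*(353*(-337 - 3)) = 12 + 2*(353*(-340)) = 12 + 2*(-120020) = 12 - 240040 = -240028)
N(O) = 4 - (599 + O)*(O + (7 + O)**2) (N(O) = 4 - (O + ((-6 + O) + 13)**2)*(O + 599) = 4 - (O + (7 + O)**2)*(599 + O) = 4 - (599 + O)*(O + (7 + O)**2))
Y/N(-344) = -240028/(-29347 - 1*(-344)**3 - 9034*(-344) - 614*(-344)**2) = -240028/(-29347 - 1*(-40707584) + 3107696 - 614*118336) = -240028/(-29347 + 40707584 + 3107696 - 72658304) = -240028/(-28872371) = -240028*(-1/28872371) = 240028/28872371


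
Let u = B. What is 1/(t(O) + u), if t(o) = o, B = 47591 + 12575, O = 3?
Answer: 1/60169 ≈ 1.6620e-5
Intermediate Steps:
B = 60166
u = 60166
1/(t(O) + u) = 1/(3 + 60166) = 1/60169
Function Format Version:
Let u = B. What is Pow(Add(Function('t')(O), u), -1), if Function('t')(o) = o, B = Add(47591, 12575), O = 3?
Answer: Rational(1, 60169) ≈ 1.6620e-5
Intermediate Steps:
B = 60166
u = 60166
Pow(Add(Function('t')(O), u), -1) = Pow(Add(3, 60166), -1) = Pow(60169, -1) = Rational(1, 60169)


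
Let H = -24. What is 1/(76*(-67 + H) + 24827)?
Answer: 1/17911 ≈ 5.5832e-5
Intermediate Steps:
1/(76*(-67 + H) + 24827) = 1/(76*(-67 - 24) + 24827) = 1/(76*(-91) + 24827) = 1/(-6916 + 24827) = 1/17911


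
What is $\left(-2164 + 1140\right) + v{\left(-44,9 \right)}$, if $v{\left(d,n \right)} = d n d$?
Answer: $16400$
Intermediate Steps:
$v{\left(d,n \right)} = n d^{2}$
$\left(-2164 + 1140\right) + v{\left(-44,9 \right)} = \left(-2164 + 1140\right) + 9 \left(-44\right)^{2} = -1024 + 9 \cdot 1936 = -1024 + 17424 = 16400$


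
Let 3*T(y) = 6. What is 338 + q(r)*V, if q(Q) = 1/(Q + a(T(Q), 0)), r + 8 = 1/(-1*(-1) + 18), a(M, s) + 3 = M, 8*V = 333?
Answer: 453353/1360 ≈ 333.35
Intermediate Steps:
V = 333/8 (V = (⅛)*333 = 333/8 ≈ 41.625)
T(y) = 2 (T(y) = (⅓)*6 = 2)
a(M, s) = -3 + M
r = -151/19 (r = -8 + 1/(-1*(-1) + 18) = -8 + 1/(1 + 18) = -8 + 1/19 = -151/19 ≈ -7.9474)
q(Q) = 1/(-1 + Q) (q(Q) = 1/(Q + (-3 + 2)) = 1/(Q - 1) = 1/(-1 + Q))
338 + q(r)*V = 338 + (333/8)/(-1 - 151/19) = 338 + (333/8)/(-170/19) = 338 - 19/170*333/8 = 338 - 6327/1360 = 453353/1360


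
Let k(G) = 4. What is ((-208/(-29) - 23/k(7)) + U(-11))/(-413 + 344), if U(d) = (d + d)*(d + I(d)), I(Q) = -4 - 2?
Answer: -43549/8004 ≈ -5.4409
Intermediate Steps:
I(Q) = -6
U(d) = 2*d*(-6 + d) (U(d) = (d + d)*(d - 6) = (2*d)*(-6 + d) = 2*d*(-6 + d))
((-208/(-29) - 23/k(7)) + U(-11))/(-413 + 344) = ((-208/(-29) - 23/4) + 2*(-11)*(-6 - 11))/(-413 + 344) = ((-208*(-1/29) - 23*¼) + 2*(-11)*(-17))/(-69) = ((208/29 - 23/4) + 374)*(-1/69) = (165/116 + 374)*(-1/69) = (43549/116)*(-1/69) = -43549/8004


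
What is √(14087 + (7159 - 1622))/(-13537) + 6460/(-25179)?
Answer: -6460/25179 - 2*√4906/13537 ≈ -0.26691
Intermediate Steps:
√(14087 + (7159 - 1622))/(-13537) + 6460/(-25179) = √(14087 + 5537)*(-1/13537) + 6460*(-1/25179) = √19624*(-1/13537) - 6460/25179 = (2*√4906)*(-1/13537) - 6460/25179 = -2*√4906/13537 - 6460/25179 = -6460/25179 - 2*√4906/13537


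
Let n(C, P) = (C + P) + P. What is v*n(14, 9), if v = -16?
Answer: -512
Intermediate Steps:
n(C, P) = C + 2*P
v*n(14, 9) = -16*(14 + 2*9) = -16*(14 + 18) = -16*32 = -512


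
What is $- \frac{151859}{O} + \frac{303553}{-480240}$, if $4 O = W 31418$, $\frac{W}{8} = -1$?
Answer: $\frac{585377281}{328003920} \approx 1.7847$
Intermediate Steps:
$W = -8$ ($W = 8 \left(-1\right) = -8$)
$O = -62836$ ($O = \frac{\left(-8\right) 31418}{4} = \frac{1}{4} \left(-251344\right) = -62836$)
$- \frac{151859}{O} + \frac{303553}{-480240} = - \frac{151859}{-62836} + \frac{303553}{-480240} = \left(-151859\right) \left(- \frac{1}{62836}\right) + 303553 \left(- \frac{1}{480240}\right) = \frac{151859}{62836} - \frac{303553}{480240} = \frac{585377281}{328003920}$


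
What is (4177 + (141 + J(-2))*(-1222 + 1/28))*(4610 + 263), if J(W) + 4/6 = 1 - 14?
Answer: -10330160621/14 ≈ -7.3787e+8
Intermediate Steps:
J(W) = -41/3 (J(W) = -⅔ + (1 - 14) = -⅔ - 13 = -41/3)
(4177 + (141 + J(-2))*(-1222 + 1/28))*(4610 + 263) = (4177 + (141 - 41/3)*(-1222 + 1/28))*(4610 + 263) = (4177 + 382*(-1222 + 1/28)/3)*4873 = (4177 + (382/3)*(-34215/28))*4873 = (4177 - 2178355/14)*4873 = -2119877/14*4873 = -10330160621/14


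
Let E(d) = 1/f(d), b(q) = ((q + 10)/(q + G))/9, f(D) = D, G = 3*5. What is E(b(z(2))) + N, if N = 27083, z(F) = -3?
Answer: 189689/7 ≈ 27098.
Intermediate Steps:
G = 15
b(q) = (10 + q)/(9*(15 + q)) (b(q) = ((q + 10)/(q + 15))/9 = ((10 + q)/(15 + q))*(⅑) = (10 + q)/(9*(15 + q)))
E(d) = 1/d
E(b(z(2))) + N = 1/((10 - 3)/(9*(15 - 3))) + 27083 = 1/((⅑)*7/12) + 27083 = 1/((⅑)*(1/12)*7) + 27083 = 1/(7/108) + 27083 = 108/7 + 27083 = 189689/7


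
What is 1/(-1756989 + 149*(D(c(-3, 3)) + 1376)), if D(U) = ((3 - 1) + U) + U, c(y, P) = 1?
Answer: -1/1551369 ≈ -6.4459e-7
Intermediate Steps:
D(U) = 2 + 2*U (D(U) = (2 + U) + U = 2 + 2*U)
1/(-1756989 + 149*(D(c(-3, 3)) + 1376)) = 1/(-1756989 + 149*((2 + 2*1) + 1376)) = 1/(-1756989 + 149*((2 + 2) + 1376)) = 1/(-1756989 + 149*(4 + 1376)) = 1/(-1756989 + 149*1380) = 1/(-1756989 + 205620) = 1/(-1551369) = -1/1551369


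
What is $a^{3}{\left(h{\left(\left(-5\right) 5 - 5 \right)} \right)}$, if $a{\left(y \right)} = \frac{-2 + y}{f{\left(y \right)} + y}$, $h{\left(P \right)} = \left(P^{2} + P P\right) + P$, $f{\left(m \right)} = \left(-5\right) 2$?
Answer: $\frac{10793861}{10648000} \approx 1.0137$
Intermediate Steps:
$f{\left(m \right)} = -10$
$h{\left(P \right)} = P + 2 P^{2}$ ($h{\left(P \right)} = \left(P^{2} + P^{2}\right) + P = 2 P^{2} + P = P + 2 P^{2}$)
$a{\left(y \right)} = \frac{-2 + y}{-10 + y}$
$a^{3}{\left(h{\left(\left(-5\right) 5 - 5 \right)} \right)} = \left(\frac{-2 + \left(\left(-5\right) 5 - 5\right) \left(1 + 2 \left(\left(-5\right) 5 - 5\right)\right)}{-10 + \left(\left(-5\right) 5 - 5\right) \left(1 + 2 \left(\left(-5\right) 5 - 5\right)\right)}\right)^{3} = \left(\frac{-2 + \left(-25 - 5\right) \left(1 + 2 \left(-25 - 5\right)\right)}{-10 + \left(-25 - 5\right) \left(1 + 2 \left(-25 - 5\right)\right)}\right)^{3} = \left(\frac{-2 - 30 \left(1 + 2 \left(-30\right)\right)}{-10 - 30 \left(1 + 2 \left(-30\right)\right)}\right)^{3} = \left(\frac{-2 - 30 \left(1 - 60\right)}{-10 - 30 \left(1 - 60\right)}\right)^{3} = \left(\frac{-2 - -1770}{-10 - -1770}\right)^{3} = \left(\frac{-2 + 1770}{-10 + 1770}\right)^{3} = \left(\frac{1}{1760} \cdot 1768\right)^{3} = \left(\frac{221}{220}\right)^{3} = \frac{10793861}{10648000}$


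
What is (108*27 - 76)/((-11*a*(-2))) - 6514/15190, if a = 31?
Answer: 312073/83545 ≈ 3.7354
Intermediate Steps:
(108*27 - 76)/((-11*a*(-2))) - 6514/15190 = (108*27 - 76)/((-11*31*(-2))) - 6514/15190 = (2916 - 76)/((-341*(-2))) - 6514*1/15190 = 2840/682 - 3257/7595 = 2840*(1/682) - 3257/7595 = 1420/341 - 3257/7595 = 312073/83545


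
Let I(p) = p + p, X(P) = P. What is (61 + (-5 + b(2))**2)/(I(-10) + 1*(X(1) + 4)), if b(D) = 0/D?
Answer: -86/15 ≈ -5.7333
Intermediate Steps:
I(p) = 2*p
b(D) = 0
(61 + (-5 + b(2))**2)/(I(-10) + 1*(X(1) + 4)) = (61 + (-5 + 0)**2)/(2*(-10) + 1*(1 + 4)) = (61 + (-5)**2)/(-20 + 1*5) = (61 + 25)/(-20 + 5) = 86/(-15) = 86*(-1/15) = -86/15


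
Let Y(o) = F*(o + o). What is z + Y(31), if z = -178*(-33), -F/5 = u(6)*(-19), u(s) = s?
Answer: 41214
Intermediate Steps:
F = 570 (F = -30*(-19) = -5*(-114) = 570)
Y(o) = 1140*o (Y(o) = 570*(o + o) = 570*(2*o) = 1140*o)
z = 5874
z + Y(31) = 5874 + 1140*31 = 5874 + 35340 = 41214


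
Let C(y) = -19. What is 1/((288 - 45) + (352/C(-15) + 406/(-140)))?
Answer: 190/42099 ≈ 0.0045132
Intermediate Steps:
1/((288 - 45) + (352/C(-15) + 406/(-140))) = 1/((288 - 45) + (352/(-19) + 406/(-140))) = 1/(243 + (352*(-1/19) + 406*(-1/140))) = 1/(243 + (-352/19 - 29/10)) = 1/(243 - 4071/190) = 1/(42099/190) = 190/42099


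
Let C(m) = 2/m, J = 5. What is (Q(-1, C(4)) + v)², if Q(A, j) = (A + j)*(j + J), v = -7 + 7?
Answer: 121/16 ≈ 7.5625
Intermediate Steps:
v = 0
Q(A, j) = (5 + j)*(A + j) (Q(A, j) = (A + j)*(j + 5) = (A + j)*(5 + j) = (5 + j)*(A + j))
(Q(-1, C(4)) + v)² = (((2/4)² + 5*(-1) + 5*(2/4) - 2/4) + 0)² = (((2*(¼))² - 5 + 5*(2*(¼)) - 2/4) + 0)² = (((½)² - 5 + 5*(½) - 1*½) + 0)² = ((¼ - 5 + 5/2 - ½) + 0)² = (-11/4 + 0)² = (-11/4)² = 121/16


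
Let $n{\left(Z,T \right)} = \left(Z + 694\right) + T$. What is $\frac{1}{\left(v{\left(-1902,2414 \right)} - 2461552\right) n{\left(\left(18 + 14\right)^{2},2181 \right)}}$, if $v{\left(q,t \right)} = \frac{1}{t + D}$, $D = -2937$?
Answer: $- \frac{523}{5019540226603} \approx -1.0419 \cdot 10^{-10}$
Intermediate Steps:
$v{\left(q,t \right)} = \frac{1}{-2937 + t}$ ($v{\left(q,t \right)} = \frac{1}{t - 2937} = \frac{1}{-2937 + t}$)
$n{\left(Z,T \right)} = 694 + T + Z$ ($n{\left(Z,T \right)} = \left(694 + Z\right) + T = 694 + T + Z$)
$\frac{1}{\left(v{\left(-1902,2414 \right)} - 2461552\right) n{\left(\left(18 + 14\right)^{2},2181 \right)}} = \frac{1}{\left(\frac{1}{-2937 + 2414} - 2461552\right) \left(694 + 2181 + \left(18 + 14\right)^{2}\right)} = \frac{1}{\left(\frac{1}{-523} - 2461552\right) \left(694 + 2181 + 32^{2}\right)} = \frac{1}{\left(- \frac{1}{523} - 2461552\right) \left(694 + 2181 + 1024\right)} = \frac{1}{\left(- \frac{1287391697}{523}\right) 3899} = \left(- \frac{523}{1287391697}\right) \frac{1}{3899} = - \frac{523}{5019540226603}$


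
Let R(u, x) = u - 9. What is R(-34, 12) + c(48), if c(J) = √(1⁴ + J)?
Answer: -36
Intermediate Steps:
R(u, x) = -9 + u
c(J) = √(1 + J)
R(-34, 12) + c(48) = (-9 - 34) + √(1 + 48) = -43 + √49 = -43 + 7 = -36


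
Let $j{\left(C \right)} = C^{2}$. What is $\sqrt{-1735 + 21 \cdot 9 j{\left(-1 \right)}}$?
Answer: $i \sqrt{1546} \approx 39.319 i$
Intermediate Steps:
$\sqrt{-1735 + 21 \cdot 9 j{\left(-1 \right)}} = \sqrt{-1735 + 21 \cdot 9 \left(-1\right)^{2}} = \sqrt{-1735 + 189 \cdot 1} = \sqrt{-1735 + 189} = \sqrt{-1546} = i \sqrt{1546}$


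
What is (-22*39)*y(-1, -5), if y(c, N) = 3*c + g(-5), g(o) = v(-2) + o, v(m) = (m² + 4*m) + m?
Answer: 12012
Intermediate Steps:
v(m) = m² + 5*m
g(o) = -6 + o (g(o) = -2*(5 - 2) + o = -2*3 + o = -6 + o)
y(c, N) = -11 + 3*c (y(c, N) = 3*c + (-6 - 5) = 3*c - 11 = -11 + 3*c)
(-22*39)*y(-1, -5) = (-22*39)*(-11 + 3*(-1)) = -858*(-11 - 3) = -858*(-14) = 12012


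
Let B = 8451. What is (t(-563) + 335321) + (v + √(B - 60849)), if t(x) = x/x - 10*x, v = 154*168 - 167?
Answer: 366657 + 3*I*√5822 ≈ 3.6666e+5 + 228.91*I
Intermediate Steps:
v = 25705 (v = 25872 - 167 = 25705)
t(x) = 1 - 10*x
(t(-563) + 335321) + (v + √(B - 60849)) = ((1 - 10*(-563)) + 335321) + (25705 + √(8451 - 60849)) = ((1 + 5630) + 335321) + (25705 + √(-52398)) = (5631 + 335321) + (25705 + 3*I*√5822) = 340952 + (25705 + 3*I*√5822) = 366657 + 3*I*√5822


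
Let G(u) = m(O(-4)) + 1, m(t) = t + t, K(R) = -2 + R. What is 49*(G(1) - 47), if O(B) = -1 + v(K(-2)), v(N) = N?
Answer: -2744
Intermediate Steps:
O(B) = -5 (O(B) = -1 + (-2 - 2) = -1 - 4 = -5)
m(t) = 2*t
G(u) = -9 (G(u) = 2*(-5) + 1 = -10 + 1 = -9)
49*(G(1) - 47) = 49*(-9 - 47) = 49*(-56) = -2744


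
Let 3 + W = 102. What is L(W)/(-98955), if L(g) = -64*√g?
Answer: 64*√11/32985 ≈ 0.0064352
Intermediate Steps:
W = 99 (W = -3 + 102 = 99)
L(W)/(-98955) = -192*√11/(-98955) = -192*√11*(-1/98955) = 64*√11/32985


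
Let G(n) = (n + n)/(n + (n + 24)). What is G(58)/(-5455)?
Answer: -29/190925 ≈ -0.00015189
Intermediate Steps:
G(n) = 2*n/(24 + 2*n) (G(n) = (2*n)/(n + (24 + n)) = (2*n)/(24 + 2*n) = 2*n/(24 + 2*n))
G(58)/(-5455) = (58/(12 + 58))/(-5455) = (58/70)*(-1/5455) = (58*(1/70))*(-1/5455) = (29/35)*(-1/5455) = -29/190925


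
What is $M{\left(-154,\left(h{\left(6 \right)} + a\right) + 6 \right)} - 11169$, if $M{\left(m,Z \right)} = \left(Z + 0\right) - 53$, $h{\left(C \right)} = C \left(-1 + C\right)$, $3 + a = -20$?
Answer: $-11209$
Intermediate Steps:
$a = -23$ ($a = -3 - 20 = -23$)
$M{\left(m,Z \right)} = -53 + Z$ ($M{\left(m,Z \right)} = Z - 53 = -53 + Z$)
$M{\left(-154,\left(h{\left(6 \right)} + a\right) + 6 \right)} - 11169 = \left(-53 - \left(17 - 6 \left(-1 + 6\right)\right)\right) - 11169 = \left(-53 + \left(\left(6 \cdot 5 - 23\right) + 6\right)\right) - 11169 = \left(-53 + \left(\left(30 - 23\right) + 6\right)\right) - 11169 = \left(-53 + \left(7 + 6\right)\right) - 11169 = \left(-53 + 13\right) - 11169 = -40 - 11169 = -11209$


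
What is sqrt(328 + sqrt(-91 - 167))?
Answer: sqrt(328 + I*sqrt(258)) ≈ 18.116 + 0.4433*I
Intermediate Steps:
sqrt(328 + sqrt(-91 - 167)) = sqrt(328 + sqrt(-258)) = sqrt(328 + I*sqrt(258))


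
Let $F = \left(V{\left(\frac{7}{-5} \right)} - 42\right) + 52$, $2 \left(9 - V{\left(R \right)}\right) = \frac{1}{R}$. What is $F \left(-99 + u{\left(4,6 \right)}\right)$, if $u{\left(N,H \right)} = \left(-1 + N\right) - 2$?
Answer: $-1897$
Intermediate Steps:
$V{\left(R \right)} = 9 - \frac{1}{2 R}$
$u{\left(N,H \right)} = -3 + N$
$F = \frac{271}{14}$ ($F = \left(\left(9 - \frac{1}{2 \frac{7}{-5}}\right) - 42\right) + 52 = \left(\left(9 - \frac{1}{2 \cdot 7 \left(- \frac{1}{5}\right)}\right) - 42\right) + 52 = \left(\left(9 - \frac{1}{2 \left(- \frac{7}{5}\right)}\right) - 42\right) + 52 = \left(\left(9 - - \frac{5}{14}\right) - 42\right) + 52 = \left(\left(9 + \frac{5}{14}\right) - 42\right) + 52 = \left(\frac{131}{14} - 42\right) + 52 = - \frac{457}{14} + 52 = \frac{271}{14} \approx 19.357$)
$F \left(-99 + u{\left(4,6 \right)}\right) = \frac{271 \left(-99 + \left(-3 + 4\right)\right)}{14} = \frac{271 \left(-99 + 1\right)}{14} = \frac{271}{14} \left(-98\right) = -1897$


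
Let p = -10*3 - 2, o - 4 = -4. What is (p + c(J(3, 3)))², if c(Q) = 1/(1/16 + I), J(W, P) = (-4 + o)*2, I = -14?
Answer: 51151104/49729 ≈ 1028.6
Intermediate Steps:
o = 0 (o = 4 - 4 = 0)
p = -32 (p = -30 - 2 = -32)
J(W, P) = -8 (J(W, P) = (-4 + 0)*2 = -4*2 = -8)
c(Q) = -16/223 (c(Q) = 1/(1/16 - 14) = 1/(-223/16) = -16/223)
(p + c(J(3, 3)))² = (-32 - 16/223)² = (-7152/223)² = 51151104/49729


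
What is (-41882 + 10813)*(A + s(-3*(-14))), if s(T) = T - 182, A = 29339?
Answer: -907183731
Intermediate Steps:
s(T) = -182 + T
(-41882 + 10813)*(A + s(-3*(-14))) = (-41882 + 10813)*(29339 + (-182 - 3*(-14))) = -31069*(29339 + (-182 + 42)) = -31069*(29339 - 140) = -31069*29199 = -907183731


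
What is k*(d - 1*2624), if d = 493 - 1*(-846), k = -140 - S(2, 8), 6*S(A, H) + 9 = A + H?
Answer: 1080685/6 ≈ 1.8011e+5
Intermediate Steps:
S(A, H) = -3/2 + A/6 + H/6 (S(A, H) = -3/2 + (A + H)/6 = -3/2 + (A/6 + H/6) = -3/2 + A/6 + H/6)
k = -841/6 (k = -140 - (-3/2 + (1/6)*2 + (1/6)*8) = -140 - (-3/2 + 1/3 + 4/3) = -140 - 1*1/6 = -140 - 1/6 = -841/6 ≈ -140.17)
d = 1339 (d = 493 + 846 = 1339)
k*(d - 1*2624) = -841*(1339 - 1*2624)/6 = -841*(1339 - 2624)/6 = -841/6*(-1285) = 1080685/6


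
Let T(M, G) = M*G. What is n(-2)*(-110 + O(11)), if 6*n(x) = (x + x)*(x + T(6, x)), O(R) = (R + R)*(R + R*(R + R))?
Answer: 152768/3 ≈ 50923.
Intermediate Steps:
O(R) = 2*R*(R + 2*R²) (O(R) = (2*R)*(R + R*(2*R)) = (2*R)*(R + 2*R²) = 2*R*(R + 2*R²))
T(M, G) = G*M
n(x) = 7*x²/3 (n(x) = ((x + x)*(x + x*6))/6 = ((2*x)*(x + 6*x))/6 = ((2*x)*(7*x))/6 = (14*x²)/6 = 7*x²/3)
n(-2)*(-110 + O(11)) = ((7/3)*(-2)²)*(-110 + 11²*(2 + 4*11)) = ((7/3)*4)*(-110 + 121*(2 + 44)) = 28*(-110 + 121*46)/3 = 28*(-110 + 5566)/3 = (28/3)*5456 = 152768/3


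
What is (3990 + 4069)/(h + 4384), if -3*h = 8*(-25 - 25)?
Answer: 24177/13552 ≈ 1.7840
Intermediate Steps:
h = 400/3 (h = -8*(-25 - 25)/3 = -8*(-50)/3 = -1/3*(-400) = 400/3 ≈ 133.33)
(3990 + 4069)/(h + 4384) = (3990 + 4069)/(400/3 + 4384) = 8059/(13552/3) = 8059*(3/13552) = 24177/13552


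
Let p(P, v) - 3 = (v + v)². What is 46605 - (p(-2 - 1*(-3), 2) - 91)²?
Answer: 41421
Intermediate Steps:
p(P, v) = 3 + 4*v² (p(P, v) = 3 + (v + v)² = 3 + (2*v)² = 3 + 4*v²)
46605 - (p(-2 - 1*(-3), 2) - 91)² = 46605 - ((3 + 4*2²) - 91)² = 46605 - ((3 + 4*4) - 91)² = 46605 - ((3 + 16) - 91)² = 46605 - (19 - 91)² = 46605 - 1*(-72)² = 46605 - 1*5184 = 46605 - 5184 = 41421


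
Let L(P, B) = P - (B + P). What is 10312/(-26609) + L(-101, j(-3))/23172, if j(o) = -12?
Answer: -19885863/51381979 ≈ -0.38702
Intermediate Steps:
L(P, B) = -B (L(P, B) = P + (-B - P) = -B)
10312/(-26609) + L(-101, j(-3))/23172 = 10312/(-26609) - 1*(-12)/23172 = 10312*(-1/26609) + 12*(1/23172) = -10312/26609 + 1/1931 = -19885863/51381979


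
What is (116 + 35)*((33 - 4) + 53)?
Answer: 12382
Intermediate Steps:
(116 + 35)*((33 - 4) + 53) = 151*(29 + 53) = 151*82 = 12382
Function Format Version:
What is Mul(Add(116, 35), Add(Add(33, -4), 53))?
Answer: 12382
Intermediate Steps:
Mul(Add(116, 35), Add(Add(33, -4), 53)) = Mul(151, Add(29, 53)) = Mul(151, 82) = 12382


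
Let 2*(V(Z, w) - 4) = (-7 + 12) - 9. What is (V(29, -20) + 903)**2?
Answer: 819025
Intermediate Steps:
V(Z, w) = 2 (V(Z, w) = 4 + ((-7 + 12) - 9)/2 = 4 + (5 - 9)/2 = 4 + (1/2)*(-4) = 4 - 2 = 2)
(V(29, -20) + 903)**2 = (2 + 903)**2 = 905**2 = 819025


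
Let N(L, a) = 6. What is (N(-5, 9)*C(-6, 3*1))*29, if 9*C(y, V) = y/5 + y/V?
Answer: -928/15 ≈ -61.867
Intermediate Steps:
C(y, V) = y/45 + y/(9*V) (C(y, V) = (y/5 + y/V)/9 = y/45 + y/(9*V))
(N(-5, 9)*C(-6, 3*1))*29 = (6*((1/45)*(-6)*(5 + 3*1)/(3*1)))*29 = (6*((1/45)*(-6)*(5 + 3)/3))*29 = (6*((1/45)*(-6)*(1/3)*8))*29 = (6*(-16/45))*29 = -32/15*29 = -928/15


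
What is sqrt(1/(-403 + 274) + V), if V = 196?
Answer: sqrt(3261507)/129 ≈ 14.000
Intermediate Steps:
sqrt(1/(-403 + 274) + V) = sqrt(1/(-403 + 274) + 196) = sqrt(1/(-129) + 196) = sqrt(-1/129 + 196) = sqrt(25283/129) = sqrt(3261507)/129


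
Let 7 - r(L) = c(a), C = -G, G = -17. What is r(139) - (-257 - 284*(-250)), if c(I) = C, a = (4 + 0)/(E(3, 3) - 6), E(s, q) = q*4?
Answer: -70753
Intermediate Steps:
E(s, q) = 4*q
a = 2/3 (a = (4 + 0)/(4*3 - 6) = 4/(12 - 6) = 4/6 = 4*(1/6) = 2/3 ≈ 0.66667)
C = 17 (C = -1*(-17) = 17)
c(I) = 17
r(L) = -10 (r(L) = 7 - 1*17 = 7 - 17 = -10)
r(139) - (-257 - 284*(-250)) = -10 - (-257 - 284*(-250)) = -10 - (-257 + 71000) = -10 - 1*70743 = -10 - 70743 = -70753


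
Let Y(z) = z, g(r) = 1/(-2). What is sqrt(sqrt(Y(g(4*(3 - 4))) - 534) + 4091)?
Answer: sqrt(16364 + 2*I*sqrt(2138))/2 ≈ 63.961 + 0.18073*I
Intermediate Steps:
g(r) = -1/2
sqrt(sqrt(Y(g(4*(3 - 4))) - 534) + 4091) = sqrt(sqrt(-1/2 - 534) + 4091) = sqrt(sqrt(-1069/2) + 4091) = sqrt(I*sqrt(2138)/2 + 4091) = sqrt(4091 + I*sqrt(2138)/2)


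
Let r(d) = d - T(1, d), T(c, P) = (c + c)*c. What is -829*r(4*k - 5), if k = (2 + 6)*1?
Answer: -20725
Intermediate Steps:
k = 8 (k = 8*1 = 8)
T(c, P) = 2*c² (T(c, P) = (2*c)*c = 2*c²)
r(d) = -2 + d (r(d) = d - 2*1² = d - 2 = -2 + d)
-829*r(4*k - 5) = -829*(-2 + (4*8 - 5)) = -829*(-2 + (32 - 5)) = -829*(-2 + 27) = -829*25 = -20725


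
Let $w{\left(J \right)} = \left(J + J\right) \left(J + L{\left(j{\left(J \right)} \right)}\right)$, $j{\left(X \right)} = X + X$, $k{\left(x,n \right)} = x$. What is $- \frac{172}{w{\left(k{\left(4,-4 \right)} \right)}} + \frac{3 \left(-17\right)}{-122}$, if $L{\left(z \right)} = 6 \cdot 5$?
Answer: $- \frac{889}{4148} \approx -0.21432$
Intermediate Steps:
$j{\left(X \right)} = 2 X$
$L{\left(z \right)} = 30$
$w{\left(J \right)} = 2 J \left(30 + J\right)$ ($w{\left(J \right)} = \left(J + J\right) \left(J + 30\right) = 2 J \left(30 + J\right)$)
$- \frac{172}{w{\left(k{\left(4,-4 \right)} \right)}} + \frac{3 \left(-17\right)}{-122} = - \frac{172}{2 \cdot 4 \left(30 + 4\right)} + \frac{3 \left(-17\right)}{-122} = - \frac{172}{2 \cdot 4 \cdot 34} - - \frac{51}{122} = - \frac{172}{272} + \frac{51}{122} = \left(-172\right) \frac{1}{272} + \frac{51}{122} = - \frac{43}{68} + \frac{51}{122} = - \frac{889}{4148}$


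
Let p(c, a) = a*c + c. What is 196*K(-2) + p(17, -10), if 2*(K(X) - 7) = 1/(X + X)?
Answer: 2389/2 ≈ 1194.5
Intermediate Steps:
K(X) = 7 + 1/(4*X) (K(X) = 7 + 1/(2*(X + X)) = 7 + 1/(2*((2*X))) = 7 + (1/(2*X))/2 = 7 + 1/(4*X))
p(c, a) = c + a*c
196*K(-2) + p(17, -10) = 196*(7 + (¼)/(-2)) + 17*(1 - 10) = 196*(7 + (¼)*(-½)) + 17*(-9) = 196*(7 - ⅛) - 153 = 196*(55/8) - 153 = 2695/2 - 153 = 2389/2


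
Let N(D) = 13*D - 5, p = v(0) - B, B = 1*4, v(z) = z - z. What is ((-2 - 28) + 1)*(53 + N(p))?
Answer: 116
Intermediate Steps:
v(z) = 0
B = 4
p = -4 (p = 0 - 1*4 = 0 - 4 = -4)
N(D) = -5 + 13*D
((-2 - 28) + 1)*(53 + N(p)) = ((-2 - 28) + 1)*(53 + (-5 + 13*(-4))) = (-30 + 1)*(53 + (-5 - 52)) = -29*(53 - 57) = -29*(-4) = 116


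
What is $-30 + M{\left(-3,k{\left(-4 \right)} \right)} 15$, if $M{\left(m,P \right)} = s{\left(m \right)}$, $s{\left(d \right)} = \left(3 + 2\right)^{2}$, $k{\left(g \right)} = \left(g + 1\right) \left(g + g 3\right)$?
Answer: $345$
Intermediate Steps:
$k{\left(g \right)} = 4 g \left(1 + g\right)$ ($k{\left(g \right)} = \left(1 + g\right) \left(g + 3 g\right) = \left(1 + g\right) 4 g = 4 g \left(1 + g\right)$)
$s{\left(d \right)} = 25$ ($s{\left(d \right)} = 5^{2} = 25$)
$M{\left(m,P \right)} = 25$
$-30 + M{\left(-3,k{\left(-4 \right)} \right)} 15 = -30 + 25 \cdot 15 = -30 + 375 = 345$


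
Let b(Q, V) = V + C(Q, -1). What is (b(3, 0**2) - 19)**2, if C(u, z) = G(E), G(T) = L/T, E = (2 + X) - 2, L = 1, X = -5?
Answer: 9216/25 ≈ 368.64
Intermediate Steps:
E = -5 (E = (2 - 5) - 2 = -3 - 2 = -5)
G(T) = 1/T
C(u, z) = -1/5 (C(u, z) = 1/(-5) = -1/5)
b(Q, V) = -1/5 + V (b(Q, V) = V - 1/5 = -1/5 + V)
(b(3, 0**2) - 19)**2 = ((-1/5 + 0**2) - 19)**2 = ((-1/5 + 0) - 19)**2 = (-1/5 - 19)**2 = (-96/5)**2 = 9216/25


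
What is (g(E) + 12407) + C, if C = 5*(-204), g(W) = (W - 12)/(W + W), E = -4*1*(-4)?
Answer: 91097/8 ≈ 11387.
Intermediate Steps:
E = 16 (E = -4*(-4) = 16)
g(W) = (-12 + W)/(2*W) (g(W) = (-12 + W)/((2*W)) = (-12 + W)*(1/(2*W)) = (-12 + W)/(2*W))
C = -1020
(g(E) + 12407) + C = ((½)*(-12 + 16)/16 + 12407) - 1020 = ((½)*(1/16)*4 + 12407) - 1020 = (⅛ + 12407) - 1020 = 99257/8 - 1020 = 91097/8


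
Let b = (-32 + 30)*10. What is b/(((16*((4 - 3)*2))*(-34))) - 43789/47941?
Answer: -11670903/13039952 ≈ -0.89501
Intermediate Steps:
b = -20 (b = -2*10 = -20)
b/(((16*((4 - 3)*2))*(-34))) - 43789/47941 = -20*(-1/(1088*(4 - 3))) - 43789/47941 = -20/((16*(1*2))*(-34)) - 43789*1/47941 = -20/((16*2)*(-34)) - 43789/47941 = -20/(32*(-34)) - 43789/47941 = -20/(-1088) - 43789/47941 = -20*(-1/1088) - 43789/47941 = 5/272 - 43789/47941 = -11670903/13039952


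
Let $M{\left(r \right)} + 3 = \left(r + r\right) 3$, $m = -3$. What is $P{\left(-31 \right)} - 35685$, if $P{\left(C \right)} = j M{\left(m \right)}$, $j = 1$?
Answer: $-35706$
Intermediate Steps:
$M{\left(r \right)} = -3 + 6 r$ ($M{\left(r \right)} = -3 + \left(r + r\right) 3 = -3 + 2 r 3 = -3 + 6 r$)
$P{\left(C \right)} = -21$ ($P{\left(C \right)} = 1 \left(-3 + 6 \left(-3\right)\right) = 1 \left(-3 - 18\right) = 1 \left(-21\right) = -21$)
$P{\left(-31 \right)} - 35685 = -21 - 35685 = -35706$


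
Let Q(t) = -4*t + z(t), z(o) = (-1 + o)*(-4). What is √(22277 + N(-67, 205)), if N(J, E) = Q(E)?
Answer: √20641 ≈ 143.67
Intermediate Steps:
z(o) = 4 - 4*o
Q(t) = 4 - 8*t (Q(t) = -4*t + (4 - 4*t) = 4 - 8*t)
N(J, E) = 4 - 8*E
√(22277 + N(-67, 205)) = √(22277 + (4 - 8*205)) = √(22277 + (4 - 1640)) = √(22277 - 1636) = √20641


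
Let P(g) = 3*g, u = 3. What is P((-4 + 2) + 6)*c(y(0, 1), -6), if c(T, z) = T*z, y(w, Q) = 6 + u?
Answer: -648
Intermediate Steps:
y(w, Q) = 9 (y(w, Q) = 6 + 3 = 9)
P((-4 + 2) + 6)*c(y(0, 1), -6) = (3*((-4 + 2) + 6))*(9*(-6)) = (3*(-2 + 6))*(-54) = (3*4)*(-54) = 12*(-54) = -648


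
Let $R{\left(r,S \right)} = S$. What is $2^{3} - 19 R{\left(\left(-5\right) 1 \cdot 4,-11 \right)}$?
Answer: $217$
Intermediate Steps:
$2^{3} - 19 R{\left(\left(-5\right) 1 \cdot 4,-11 \right)} = 2^{3} - -209 = 8 + 209 = 217$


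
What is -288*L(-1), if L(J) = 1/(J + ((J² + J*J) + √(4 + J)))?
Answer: 144 - 144*√3 ≈ -105.42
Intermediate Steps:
L(J) = 1/(J + √(4 + J) + 2*J²) (L(J) = 1/(J + ((J² + J²) + √(4 + J))) = 1/(J + (2*J² + √(4 + J))) = 1/(J + (√(4 + J) + 2*J²)) = 1/(J + √(4 + J) + 2*J²))
-288*L(-1) = -288/(-1 + √(4 - 1) + 2*(-1)²) = -288/(-1 + √3 + 2*1) = -288/(-1 + √3 + 2) = -288/(1 + √3)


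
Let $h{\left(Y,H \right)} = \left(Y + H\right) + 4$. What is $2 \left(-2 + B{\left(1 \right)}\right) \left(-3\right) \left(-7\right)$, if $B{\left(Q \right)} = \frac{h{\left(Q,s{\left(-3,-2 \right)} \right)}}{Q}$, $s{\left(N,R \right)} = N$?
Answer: $0$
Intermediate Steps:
$h{\left(Y,H \right)} = 4 + H + Y$ ($h{\left(Y,H \right)} = \left(H + Y\right) + 4 = 4 + H + Y$)
$B{\left(Q \right)} = \frac{1 + Q}{Q}$ ($B{\left(Q \right)} = \frac{4 - 3 + Q}{Q} = \frac{1 + Q}{Q}$)
$2 \left(-2 + B{\left(1 \right)}\right) \left(-3\right) \left(-7\right) = 2 \left(-2 + \frac{1 + 1}{1}\right) \left(-3\right) \left(-7\right) = 2 \left(-2 + 1 \cdot 2\right) \left(-3\right) \left(-7\right) = 2 \left(-2 + 2\right) \left(-3\right) \left(-7\right) = 2 \cdot 0 \left(-3\right) \left(-7\right) = 0 \left(-3\right) \left(-7\right) = 0 \left(-7\right) = 0$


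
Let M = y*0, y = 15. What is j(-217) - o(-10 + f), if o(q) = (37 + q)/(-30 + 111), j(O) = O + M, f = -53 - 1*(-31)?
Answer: -17582/81 ≈ -217.06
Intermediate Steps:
f = -22 (f = -53 + 31 = -22)
M = 0 (M = 15*0 = 0)
j(O) = O (j(O) = O + 0 = O)
o(q) = 37/81 + q/81 (o(q) = (37 + q)/81 = (37 + q)*(1/81) = 37/81 + q/81)
j(-217) - o(-10 + f) = -217 - (37/81 + (-10 - 22)/81) = -217 - (37/81 + (1/81)*(-32)) = -217 - (37/81 - 32/81) = -217 - 1*5/81 = -217 - 5/81 = -17582/81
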